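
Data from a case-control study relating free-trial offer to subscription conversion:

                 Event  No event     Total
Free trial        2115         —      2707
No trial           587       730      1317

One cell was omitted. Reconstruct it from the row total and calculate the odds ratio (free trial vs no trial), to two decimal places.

The missing cell is in the exposed row: 2707 − 2115 = 592.
So a = 2115, b = 592, c = 587, d = 730.
OR = (a·d)/(b·c) = (2115 × 730) / (592 × 587) = 1543950 / 347504 = 4.44297

4.44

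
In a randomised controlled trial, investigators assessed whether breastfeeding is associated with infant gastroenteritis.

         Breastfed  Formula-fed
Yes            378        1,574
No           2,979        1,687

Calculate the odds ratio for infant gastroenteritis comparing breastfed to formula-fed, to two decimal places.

0.14

Reading the table with exposure as columns: a = 378 (Breastfed, case), b = 2979 (Breastfed, non-case), c = 1574 (Formula-fed, case), d = 1687.
OR = (a·d)/(b·c) = (378 × 1687) / (2979 × 1574) = 637686 / 4688946 = 0.13600
Exposure is associated with lower odds of infant gastroenteritis (OR = 0.14 < 1).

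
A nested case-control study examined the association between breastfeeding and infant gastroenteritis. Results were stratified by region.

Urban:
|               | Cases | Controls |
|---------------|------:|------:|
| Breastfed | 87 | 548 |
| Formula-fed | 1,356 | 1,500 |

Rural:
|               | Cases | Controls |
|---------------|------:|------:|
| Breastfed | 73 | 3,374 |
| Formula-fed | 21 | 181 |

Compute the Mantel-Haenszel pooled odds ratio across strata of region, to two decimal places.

0.18

OR_MH = Σ(aᵢdᵢ/nᵢ) / Σ(bᵢcᵢ/nᵢ), where nᵢ is the stratum total.
Stratum 1 (Urban): n = 3491; a·d/n = 87·1500/3491 = 37.3818; b·c/n = 548·1356/3491 = 212.8582
Stratum 2 (Rural): n = 3649; a·d/n = 73·181/3649 = 3.6210; b·c/n = 3374·21/3649 = 19.4174
OR_MH = (37.3818 + 3.6210) / (212.8582 + 19.4174) = 41.0028 / 232.2756 = 0.17653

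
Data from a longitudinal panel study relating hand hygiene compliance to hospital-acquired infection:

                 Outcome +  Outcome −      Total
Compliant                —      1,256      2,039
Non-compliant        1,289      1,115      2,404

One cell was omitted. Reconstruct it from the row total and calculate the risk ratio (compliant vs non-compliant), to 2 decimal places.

0.72

The missing cell is in the exposed row: 2039 − 1256 = 783.
So a = 783, b = 1256, c = 1289, d = 1115.
RR = [a/(a+b)] / [c/(c+d)] = (783/2039) / (1289/2404) = 0.38401/0.53619 = 0.71619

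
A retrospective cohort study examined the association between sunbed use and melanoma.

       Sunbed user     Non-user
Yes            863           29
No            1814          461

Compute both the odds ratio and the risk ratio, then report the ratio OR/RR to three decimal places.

Reading the table with exposure as columns: a = 863 (Sunbed user, case), b = 1814 (Sunbed user, non-case), c = 29 (Non-user, case), d = 461.
OR = (863·461)/(1814·29) = 397843/52606 = 7.56269
Risk in exposed = 863/2677 = 0.32238; risk in unexposed = 29/490 = 0.05918; RR = 5.44704
OR/RR = 7.56269 / 5.44704 = 1.38840
The outcome is not rare, so the OR lies further from 1 than the RR.

1.388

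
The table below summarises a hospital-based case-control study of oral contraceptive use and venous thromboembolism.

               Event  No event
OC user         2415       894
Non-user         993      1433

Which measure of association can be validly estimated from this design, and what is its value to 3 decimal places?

Cells: a = 2415, b = 894, c = 993, d = 1433.
This is a hospital-based case-control study: participants were sampled on outcome status, so risks in the source population cannot be estimated directly — relative risk is not valid here. The odds ratio is the appropriate measure.
OR = (a·d)/(b·c) = (2415 × 1433) / (894 × 993) = 3460695 / 887742 = 3.89831

3.898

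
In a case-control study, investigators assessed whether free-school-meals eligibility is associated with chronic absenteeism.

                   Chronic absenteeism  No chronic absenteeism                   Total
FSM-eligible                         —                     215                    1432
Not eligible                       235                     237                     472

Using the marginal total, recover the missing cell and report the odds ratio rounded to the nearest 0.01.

The missing cell is in the exposed row: 1432 − 215 = 1217.
So a = 1217, b = 215, c = 235, d = 237.
OR = (a·d)/(b·c) = (1217 × 237) / (215 × 235) = 288429 / 50525 = 5.70864

5.71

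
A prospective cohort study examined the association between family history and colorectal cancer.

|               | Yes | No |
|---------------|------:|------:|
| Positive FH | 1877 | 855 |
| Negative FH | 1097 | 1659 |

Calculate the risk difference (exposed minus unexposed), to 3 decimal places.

0.289

Cells: a = 1877, b = 855, c = 1097, d = 1659.
Risk in exposed = 1877/2732 = 0.687042; risk in unexposed = 1097/2756 = 0.398041.
Risk difference = 0.687042 − 0.398041 = 0.289002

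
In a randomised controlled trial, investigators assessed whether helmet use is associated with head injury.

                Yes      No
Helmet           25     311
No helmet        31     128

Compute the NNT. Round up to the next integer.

9

Risk in treated group = 25/336 = 0.07440; risk in control = 31/159 = 0.19497.
Absolute risk reduction = 0.19497 − 0.07440 = 0.12056
NNT = 1 / ARR = 1 / 0.12056 = 8.294 → round up → 9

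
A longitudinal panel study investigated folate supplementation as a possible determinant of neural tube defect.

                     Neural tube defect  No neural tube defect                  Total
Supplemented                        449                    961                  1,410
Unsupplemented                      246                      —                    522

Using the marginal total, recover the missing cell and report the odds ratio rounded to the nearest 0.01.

0.52

The missing cell is in the unexposed row: 522 − 246 = 276.
So a = 449, b = 961, c = 246, d = 276.
OR = (a·d)/(b·c) = (449 × 276) / (961 × 246) = 123924 / 236406 = 0.52420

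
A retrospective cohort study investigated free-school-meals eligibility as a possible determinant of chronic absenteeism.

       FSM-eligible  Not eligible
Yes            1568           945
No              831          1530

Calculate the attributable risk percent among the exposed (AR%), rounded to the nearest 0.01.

41.58

Reading the table with exposure as columns: a = 1568 (FSM-eligible, case), b = 831 (FSM-eligible, non-case), c = 945 (Not eligible, case), d = 1530.
Risk in exposed = 1568/2399 = 0.65361; risk in unexposed = 945/2475 = 0.38182.
RR = 0.65361/0.38182 = 1.71182
AR% = (RR − 1)/RR × 100 = (1.71182 − 1)/1.71182 × 100 = 41.5828%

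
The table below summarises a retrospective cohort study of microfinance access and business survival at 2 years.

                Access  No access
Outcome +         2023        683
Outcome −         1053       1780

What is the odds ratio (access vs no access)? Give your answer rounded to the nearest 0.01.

Reading the table with exposure as columns: a = 2023 (Access, case), b = 1053 (Access, non-case), c = 683 (No access, case), d = 1780.
OR = (a·d)/(b·c) = (2023 × 1780) / (1053 × 683) = 3600940 / 719199 = 5.00688
The odds of business survival at 2 years are about 5.01 times as high in the access group.

5.01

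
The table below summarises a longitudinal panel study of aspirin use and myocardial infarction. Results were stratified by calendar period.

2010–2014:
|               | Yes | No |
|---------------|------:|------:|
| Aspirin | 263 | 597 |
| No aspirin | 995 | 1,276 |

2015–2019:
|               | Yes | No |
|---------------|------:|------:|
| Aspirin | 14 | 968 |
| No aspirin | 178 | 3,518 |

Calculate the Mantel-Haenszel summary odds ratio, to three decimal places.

OR_MH = Σ(aᵢdᵢ/nᵢ) / Σ(bᵢcᵢ/nᵢ), where nᵢ is the stratum total.
Stratum 1 (2010–2014): n = 3131; a·d/n = 263·1276/3131 = 107.1824; b·c/n = 597·995/3131 = 189.7205
Stratum 2 (2015–2019): n = 4678; a·d/n = 14·3518/4678 = 10.5284; b·c/n = 968·178/4678 = 36.8328
OR_MH = (107.1824 + 10.5284) / (189.7205 + 36.8328) = 117.7108 / 226.5534 = 0.51957

0.520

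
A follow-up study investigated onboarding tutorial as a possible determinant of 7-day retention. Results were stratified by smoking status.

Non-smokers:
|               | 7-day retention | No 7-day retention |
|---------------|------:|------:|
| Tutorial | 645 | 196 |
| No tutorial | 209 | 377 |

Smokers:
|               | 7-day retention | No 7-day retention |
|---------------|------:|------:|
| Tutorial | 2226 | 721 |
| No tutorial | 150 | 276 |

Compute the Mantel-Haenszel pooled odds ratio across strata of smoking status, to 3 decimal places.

5.801

OR_MH = Σ(aᵢdᵢ/nᵢ) / Σ(bᵢcᵢ/nᵢ), where nᵢ is the stratum total.
Stratum 1 (Non-smokers): n = 1427; a·d/n = 645·377/1427 = 170.4029; b·c/n = 196·209/1427 = 28.7064
Stratum 2 (Smokers): n = 3373; a·d/n = 2226·276/3373 = 182.1453; b·c/n = 721·150/3373 = 32.0634
OR_MH = (170.4029 + 182.1453) / (28.7064 + 32.0634) = 352.5482 / 60.7698 = 5.80137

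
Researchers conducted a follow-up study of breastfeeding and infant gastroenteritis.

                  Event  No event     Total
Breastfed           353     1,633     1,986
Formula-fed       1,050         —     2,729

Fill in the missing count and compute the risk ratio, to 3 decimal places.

0.462

The missing cell is in the unexposed row: 2729 − 1050 = 1679.
So a = 353, b = 1633, c = 1050, d = 1679.
RR = [a/(a+b)] / [c/(c+d)] = (353/1986) / (1050/2729) = 0.17774/0.38476 = 0.46197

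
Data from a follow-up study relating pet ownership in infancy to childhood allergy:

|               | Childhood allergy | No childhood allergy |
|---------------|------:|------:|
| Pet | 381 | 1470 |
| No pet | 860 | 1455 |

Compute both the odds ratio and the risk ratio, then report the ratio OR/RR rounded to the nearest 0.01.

Cells: a = 381, b = 1470, c = 860, d = 1455.
OR = (381·1455)/(1470·860) = 554355/1264200 = 0.43850
Risk in exposed = 381/1851 = 0.20583; risk in unexposed = 860/2315 = 0.37149; RR = 0.55408
OR/RR = 0.43850 / 0.55408 = 0.79141
The outcome is not rare, so the OR lies further from 1 than the RR.

0.79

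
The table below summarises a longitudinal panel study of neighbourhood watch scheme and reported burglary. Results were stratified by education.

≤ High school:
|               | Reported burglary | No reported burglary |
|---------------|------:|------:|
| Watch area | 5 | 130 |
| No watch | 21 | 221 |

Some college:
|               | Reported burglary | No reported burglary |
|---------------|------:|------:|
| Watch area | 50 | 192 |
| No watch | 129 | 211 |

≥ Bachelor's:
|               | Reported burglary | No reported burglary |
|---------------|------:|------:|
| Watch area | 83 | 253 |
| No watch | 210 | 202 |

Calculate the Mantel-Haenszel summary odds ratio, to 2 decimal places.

0.36

OR_MH = Σ(aᵢdᵢ/nᵢ) / Σ(bᵢcᵢ/nᵢ), where nᵢ is the stratum total.
Stratum 1 (≤ High school): n = 377; a·d/n = 5·221/377 = 2.9310; b·c/n = 130·21/377 = 7.2414
Stratum 2 (Some college): n = 582; a·d/n = 50·211/582 = 18.1271; b·c/n = 192·129/582 = 42.5567
Stratum 3 (≥ Bachelor's): n = 748; a·d/n = 83·202/748 = 22.4144; b·c/n = 253·210/748 = 71.0294
OR_MH = (2.9310 + 18.1271 + 22.4144) / (7.2414 + 42.5567 + 71.0294) = 43.4726 / 120.8275 = 0.35979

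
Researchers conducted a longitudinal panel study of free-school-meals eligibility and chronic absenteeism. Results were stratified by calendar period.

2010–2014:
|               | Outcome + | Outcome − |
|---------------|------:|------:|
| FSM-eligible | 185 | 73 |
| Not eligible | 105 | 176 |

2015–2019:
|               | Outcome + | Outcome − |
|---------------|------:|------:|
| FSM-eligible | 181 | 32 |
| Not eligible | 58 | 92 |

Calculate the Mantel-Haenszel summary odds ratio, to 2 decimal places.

5.50

OR_MH = Σ(aᵢdᵢ/nᵢ) / Σ(bᵢcᵢ/nᵢ), where nᵢ is the stratum total.
Stratum 1 (2010–2014): n = 539; a·d/n = 185·176/539 = 60.4082; b·c/n = 73·105/539 = 14.2208
Stratum 2 (2015–2019): n = 363; a·d/n = 181·92/363 = 45.8733; b·c/n = 32·58/363 = 5.1129
OR_MH = (60.4082 + 45.8733) / (14.2208 + 5.1129) = 106.2814 / 19.3337 = 5.49720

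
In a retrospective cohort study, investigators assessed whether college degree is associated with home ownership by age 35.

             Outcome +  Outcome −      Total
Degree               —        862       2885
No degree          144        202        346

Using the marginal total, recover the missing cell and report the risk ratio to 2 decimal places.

1.68

The missing cell is in the exposed row: 2885 − 862 = 2023.
So a = 2023, b = 862, c = 144, d = 202.
RR = [a/(a+b)] / [c/(c+d)] = (2023/2885) / (144/346) = 0.70121/0.41618 = 1.68486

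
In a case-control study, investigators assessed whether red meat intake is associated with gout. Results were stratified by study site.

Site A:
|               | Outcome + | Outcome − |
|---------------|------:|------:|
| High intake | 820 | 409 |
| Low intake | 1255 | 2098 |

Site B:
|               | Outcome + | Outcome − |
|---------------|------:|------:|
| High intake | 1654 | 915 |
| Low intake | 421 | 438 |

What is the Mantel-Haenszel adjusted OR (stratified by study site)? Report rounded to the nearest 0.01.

2.61

OR_MH = Σ(aᵢdᵢ/nᵢ) / Σ(bᵢcᵢ/nᵢ), where nᵢ is the stratum total.
Stratum 1 (Site A): n = 4582; a·d/n = 820·2098/4582 = 375.4605; b·c/n = 409·1255/4582 = 112.0242
Stratum 2 (Site B): n = 3428; a·d/n = 1654·438/3428 = 211.3337; b·c/n = 915·421/3428 = 112.3731
OR_MH = (375.4605 + 211.3337) / (112.0242 + 112.3731) = 586.7942 / 224.3973 = 2.61498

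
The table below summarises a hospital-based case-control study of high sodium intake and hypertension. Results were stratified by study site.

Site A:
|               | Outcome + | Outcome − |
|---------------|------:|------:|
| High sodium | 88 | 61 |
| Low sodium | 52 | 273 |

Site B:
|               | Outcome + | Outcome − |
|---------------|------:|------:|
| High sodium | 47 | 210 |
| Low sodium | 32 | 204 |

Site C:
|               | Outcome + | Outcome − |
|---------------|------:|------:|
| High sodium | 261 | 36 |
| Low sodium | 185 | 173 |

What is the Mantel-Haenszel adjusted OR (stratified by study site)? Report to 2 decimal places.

4.56

OR_MH = Σ(aᵢdᵢ/nᵢ) / Σ(bᵢcᵢ/nᵢ), where nᵢ is the stratum total.
Stratum 1 (Site A): n = 474; a·d/n = 88·273/474 = 50.6835; b·c/n = 61·52/474 = 6.6920
Stratum 2 (Site B): n = 493; a·d/n = 47·204/493 = 19.4483; b·c/n = 210·32/493 = 13.6308
Stratum 3 (Site C): n = 655; a·d/n = 261·173/655 = 68.9359; b·c/n = 36·185/655 = 10.1679
OR_MH = (50.6835 + 19.4483 + 68.9359) / (6.6920 + 13.6308 + 10.1679) = 139.0677 / 30.4908 = 4.56098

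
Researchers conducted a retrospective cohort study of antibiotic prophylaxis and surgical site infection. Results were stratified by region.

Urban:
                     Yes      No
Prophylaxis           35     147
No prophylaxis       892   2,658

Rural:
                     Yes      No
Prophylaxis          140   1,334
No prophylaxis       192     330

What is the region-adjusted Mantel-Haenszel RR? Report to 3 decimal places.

0.377

RR_MH = Σ(aᵢ·n₀ᵢ/nᵢ) / Σ(cᵢ·n₁ᵢ/nᵢ), with n₁ᵢ = aᵢ+bᵢ (exposed), n₀ᵢ = cᵢ+dᵢ (unexposed), nᵢ = n₁ᵢ+n₀ᵢ.
Stratum 1 (Urban): n₁ = 182, n₀ = 3550, n = 3732; a·n₀/n = 35·3550/3732 = 33.2931; c·n₁/n = 892·182/3732 = 43.5005
Stratum 2 (Rural): n₁ = 1474, n₀ = 522, n = 1996; a·n₀/n = 140·522/1996 = 36.6132; c·n₁/n = 192·1474/1996 = 141.7876
RR_MH = (33.2931 + 36.6132) / (43.5005 + 141.7876) = 69.9064 / 185.2881 = 0.37728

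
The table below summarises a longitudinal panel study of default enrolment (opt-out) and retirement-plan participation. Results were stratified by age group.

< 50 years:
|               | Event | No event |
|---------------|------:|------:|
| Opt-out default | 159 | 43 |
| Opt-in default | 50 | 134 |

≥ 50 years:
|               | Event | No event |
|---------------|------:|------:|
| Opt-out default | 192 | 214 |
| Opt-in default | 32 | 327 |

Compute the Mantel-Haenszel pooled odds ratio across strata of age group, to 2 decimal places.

OR_MH = Σ(aᵢdᵢ/nᵢ) / Σ(bᵢcᵢ/nᵢ), where nᵢ is the stratum total.
Stratum 1 (< 50 years): n = 386; a·d/n = 159·134/386 = 55.1969; b·c/n = 43·50/386 = 5.5699
Stratum 2 (≥ 50 years): n = 765; a·d/n = 192·327/765 = 82.0706; b·c/n = 214·32/765 = 8.9516
OR_MH = (55.1969 + 82.0706) / (5.5699 + 8.9516) = 137.2675 / 14.5216 = 9.45265

9.45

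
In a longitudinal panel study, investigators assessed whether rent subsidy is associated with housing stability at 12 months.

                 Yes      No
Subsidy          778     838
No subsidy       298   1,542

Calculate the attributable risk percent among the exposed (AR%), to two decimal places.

66.36

Cells: a = 778, b = 838, c = 298, d = 1542.
Risk in exposed = 778/1616 = 0.48144; risk in unexposed = 298/1840 = 0.16196.
RR = 0.48144/0.16196 = 2.97262
AR% = (RR − 1)/RR × 100 = (2.97262 − 1)/2.97262 × 100 = 66.3597%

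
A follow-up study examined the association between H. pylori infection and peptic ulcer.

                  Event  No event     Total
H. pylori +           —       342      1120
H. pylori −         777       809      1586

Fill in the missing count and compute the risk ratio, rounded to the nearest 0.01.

1.42

The missing cell is in the exposed row: 1120 − 342 = 778.
So a = 778, b = 342, c = 777, d = 809.
RR = [a/(a+b)] / [c/(c+d)] = (778/1120) / (777/1586) = 0.69464/0.48991 = 1.41789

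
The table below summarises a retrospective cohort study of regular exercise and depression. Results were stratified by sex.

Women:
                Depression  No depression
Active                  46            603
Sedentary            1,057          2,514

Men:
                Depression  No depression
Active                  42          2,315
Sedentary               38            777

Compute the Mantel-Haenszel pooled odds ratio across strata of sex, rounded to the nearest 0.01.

OR_MH = Σ(aᵢdᵢ/nᵢ) / Σ(bᵢcᵢ/nᵢ), where nᵢ is the stratum total.
Stratum 1 (Women): n = 4220; a·d/n = 46·2514/4220 = 27.4038; b·c/n = 603·1057/4220 = 151.0358
Stratum 2 (Men): n = 3172; a·d/n = 42·777/3172 = 10.2881; b·c/n = 2315·38/3172 = 27.7333
OR_MH = (27.4038 + 10.2881) / (151.0358 + 27.7333) = 37.6919 / 178.7691 = 0.21084

0.21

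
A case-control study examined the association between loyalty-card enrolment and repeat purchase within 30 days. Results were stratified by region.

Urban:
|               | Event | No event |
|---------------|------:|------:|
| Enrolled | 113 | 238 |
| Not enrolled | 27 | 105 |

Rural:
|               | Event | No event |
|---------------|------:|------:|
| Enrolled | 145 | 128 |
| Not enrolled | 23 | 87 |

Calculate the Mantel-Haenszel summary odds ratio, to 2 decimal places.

2.74

OR_MH = Σ(aᵢdᵢ/nᵢ) / Σ(bᵢcᵢ/nᵢ), where nᵢ is the stratum total.
Stratum 1 (Urban): n = 483; a·d/n = 113·105/483 = 24.5652; b·c/n = 238·27/483 = 13.3043
Stratum 2 (Rural): n = 383; a·d/n = 145·87/383 = 32.9373; b·c/n = 128·23/383 = 7.6867
OR_MH = (24.5652 + 32.9373) / (13.3043 + 7.6867) = 57.5026 / 20.9910 = 2.73939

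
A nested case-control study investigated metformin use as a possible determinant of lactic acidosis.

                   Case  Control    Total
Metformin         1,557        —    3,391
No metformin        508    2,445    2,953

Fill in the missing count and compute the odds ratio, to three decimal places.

4.086

The missing cell is in the exposed row: 3391 − 1557 = 1834.
So a = 1557, b = 1834, c = 508, d = 2445.
OR = (a·d)/(b·c) = (1557 × 2445) / (1834 × 508) = 3806865 / 931672 = 4.08606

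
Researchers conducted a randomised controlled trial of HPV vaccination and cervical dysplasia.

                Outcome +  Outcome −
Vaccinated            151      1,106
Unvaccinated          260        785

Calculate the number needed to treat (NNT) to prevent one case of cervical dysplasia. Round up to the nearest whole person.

8

Risk in treated group = 151/1257 = 0.12013; risk in control = 260/1045 = 0.24880.
Absolute risk reduction = 0.24880 − 0.12013 = 0.12868
NNT = 1 / ARR = 1 / 0.12868 = 7.771 → round up → 8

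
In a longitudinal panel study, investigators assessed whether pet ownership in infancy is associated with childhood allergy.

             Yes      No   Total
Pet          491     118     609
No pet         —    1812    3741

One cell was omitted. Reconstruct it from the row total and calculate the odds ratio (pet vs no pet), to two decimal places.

The missing cell is in the unexposed row: 3741 − 1812 = 1929.
So a = 491, b = 118, c = 1929, d = 1812.
OR = (a·d)/(b·c) = (491 × 1812) / (118 × 1929) = 889692 / 227622 = 3.90864

3.91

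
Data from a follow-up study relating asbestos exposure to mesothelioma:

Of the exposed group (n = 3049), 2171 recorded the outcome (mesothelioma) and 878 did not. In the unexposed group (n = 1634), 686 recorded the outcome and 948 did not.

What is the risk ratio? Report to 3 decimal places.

From the description: a = 2171, b = 878, c = 686, d = 948.
Risk in exposed = 2171/3049 = 0.71204; risk in unexposed = 686/1634 = 0.41983.
RR = 0.71204 / 0.41983 = 1.69602
The risk among the exposed is 1.70 times that among the unexposed.

1.696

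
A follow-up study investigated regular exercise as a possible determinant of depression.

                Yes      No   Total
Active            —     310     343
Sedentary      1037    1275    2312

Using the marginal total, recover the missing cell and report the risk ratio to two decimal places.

The missing cell is in the exposed row: 343 − 310 = 33.
So a = 33, b = 310, c = 1037, d = 1275.
RR = [a/(a+b)] / [c/(c+d)] = (33/343) / (1037/2312) = 0.09621/0.44853 = 0.21450

0.21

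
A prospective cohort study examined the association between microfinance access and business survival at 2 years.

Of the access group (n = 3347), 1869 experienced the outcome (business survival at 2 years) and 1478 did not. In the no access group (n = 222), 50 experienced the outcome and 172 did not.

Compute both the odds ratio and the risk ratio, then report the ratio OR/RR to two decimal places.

1.75

From the description: a = 1869, b = 1478, c = 50, d = 172.
OR = (1869·172)/(1478·50) = 321468/73900 = 4.35004
Risk in exposed = 1869/3347 = 0.55841; risk in unexposed = 50/222 = 0.22523; RR = 2.47934
OR/RR = 4.35004 / 2.47934 = 1.75451
The outcome is not rare, so the OR lies further from 1 than the RR.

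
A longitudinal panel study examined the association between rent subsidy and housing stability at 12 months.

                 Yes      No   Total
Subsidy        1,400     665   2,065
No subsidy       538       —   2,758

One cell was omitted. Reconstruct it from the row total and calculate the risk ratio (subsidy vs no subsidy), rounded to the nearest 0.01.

3.48

The missing cell is in the unexposed row: 2758 − 538 = 2220.
So a = 1400, b = 665, c = 538, d = 2220.
RR = [a/(a+b)] / [c/(c+d)] = (1400/2065) / (538/2758) = 0.67797/0.19507 = 3.47552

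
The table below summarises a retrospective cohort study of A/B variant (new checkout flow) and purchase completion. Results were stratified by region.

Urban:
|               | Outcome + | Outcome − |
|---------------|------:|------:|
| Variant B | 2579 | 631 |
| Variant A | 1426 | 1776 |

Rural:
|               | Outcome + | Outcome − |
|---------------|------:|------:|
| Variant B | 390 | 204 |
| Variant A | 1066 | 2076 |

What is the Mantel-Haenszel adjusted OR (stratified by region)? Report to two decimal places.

4.69

OR_MH = Σ(aᵢdᵢ/nᵢ) / Σ(bᵢcᵢ/nᵢ), where nᵢ is the stratum total.
Stratum 1 (Urban): n = 6412; a·d/n = 2579·1776/6412 = 714.3331; b·c/n = 631·1426/6412 = 140.3316
Stratum 2 (Rural): n = 3736; a·d/n = 390·2076/3736 = 216.7131; b·c/n = 204·1066/3736 = 58.2077
OR_MH = (714.3331 + 216.7131) / (140.3316 + 58.2077) = 931.0462 / 198.5393 = 4.68948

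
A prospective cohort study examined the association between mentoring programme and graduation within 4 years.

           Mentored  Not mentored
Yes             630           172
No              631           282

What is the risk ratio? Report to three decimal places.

Reading the table with exposure as columns: a = 630 (Mentored, case), b = 631 (Mentored, non-case), c = 172 (Not mentored, case), d = 282.
Risk in exposed = 630/1261 = 0.49960; risk in unexposed = 172/454 = 0.37885.
RR = 0.49960 / 0.37885 = 1.31872
The risk among the exposed is 1.32 times that among the unexposed.

1.319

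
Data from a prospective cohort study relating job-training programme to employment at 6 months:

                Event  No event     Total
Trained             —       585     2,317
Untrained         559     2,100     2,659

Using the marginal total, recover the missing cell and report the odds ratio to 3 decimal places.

The missing cell is in the exposed row: 2317 − 585 = 1732.
So a = 1732, b = 585, c = 559, d = 2100.
OR = (a·d)/(b·c) = (1732 × 2100) / (585 × 559) = 3637200 / 327015 = 11.12243

11.122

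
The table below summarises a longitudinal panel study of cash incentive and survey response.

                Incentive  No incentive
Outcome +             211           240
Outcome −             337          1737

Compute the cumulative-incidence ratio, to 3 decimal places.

Reading the table with exposure as columns: a = 211 (Incentive, case), b = 337 (Incentive, non-case), c = 240 (No incentive, case), d = 1737.
Risk in exposed = 211/548 = 0.38504; risk in unexposed = 240/1977 = 0.12140.
RR = 0.38504 / 0.12140 = 3.17174
The risk among the exposed is 3.17 times that among the unexposed.

3.172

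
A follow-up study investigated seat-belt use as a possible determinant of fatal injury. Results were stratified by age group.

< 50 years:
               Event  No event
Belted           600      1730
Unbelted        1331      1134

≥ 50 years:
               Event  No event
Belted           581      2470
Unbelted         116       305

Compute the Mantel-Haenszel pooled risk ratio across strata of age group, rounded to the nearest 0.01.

0.51

RR_MH = Σ(aᵢ·n₀ᵢ/nᵢ) / Σ(cᵢ·n₁ᵢ/nᵢ), with n₁ᵢ = aᵢ+bᵢ (exposed), n₀ᵢ = cᵢ+dᵢ (unexposed), nᵢ = n₁ᵢ+n₀ᵢ.
Stratum 1 (< 50 years): n₁ = 2330, n₀ = 2465, n = 4795; a·n₀/n = 600·2465/4795 = 308.4463; c·n₁/n = 1331·2330/4795 = 646.7633
Stratum 2 (≥ 50 years): n₁ = 3051, n₀ = 421, n = 3472; a·n₀/n = 581·421/3472 = 70.4496; c·n₁/n = 116·3051/3472 = 101.9343
RR_MH = (308.4463 + 70.4496) / (646.7633 + 101.9343) = 378.8959 / 748.6976 = 0.50607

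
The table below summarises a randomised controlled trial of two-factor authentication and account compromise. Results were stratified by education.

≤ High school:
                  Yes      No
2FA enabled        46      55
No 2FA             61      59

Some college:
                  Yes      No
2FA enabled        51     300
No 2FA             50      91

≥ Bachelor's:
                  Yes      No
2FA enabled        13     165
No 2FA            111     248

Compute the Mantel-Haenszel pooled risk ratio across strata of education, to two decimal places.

0.48

RR_MH = Σ(aᵢ·n₀ᵢ/nᵢ) / Σ(cᵢ·n₁ᵢ/nᵢ), with n₁ᵢ = aᵢ+bᵢ (exposed), n₀ᵢ = cᵢ+dᵢ (unexposed), nᵢ = n₁ᵢ+n₀ᵢ.
Stratum 1 (≤ High school): n₁ = 101, n₀ = 120, n = 221; a·n₀/n = 46·120/221 = 24.9774; c·n₁/n = 61·101/221 = 27.8778
Stratum 2 (Some college): n₁ = 351, n₀ = 141, n = 492; a·n₀/n = 51·141/492 = 14.6159; c·n₁/n = 50·351/492 = 35.6707
Stratum 3 (≥ Bachelor's): n₁ = 178, n₀ = 359, n = 537; a·n₀/n = 13·359/537 = 8.6909; c·n₁/n = 111·178/537 = 36.7933
RR_MH = (24.9774 + 14.6159 + 8.6909) / (27.8778 + 35.6707 + 36.7933) = 48.2841 / 100.3419 = 0.48120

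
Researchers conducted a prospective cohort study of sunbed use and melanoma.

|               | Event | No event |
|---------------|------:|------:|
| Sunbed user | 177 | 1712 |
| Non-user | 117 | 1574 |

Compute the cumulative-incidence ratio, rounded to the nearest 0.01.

Cells: a = 177, b = 1712, c = 117, d = 1574.
Risk in exposed = 177/1889 = 0.09370; risk in unexposed = 117/1691 = 0.06919.
RR = 0.09370 / 0.06919 = 1.35425
The risk among the exposed is 1.35 times that among the unexposed.

1.35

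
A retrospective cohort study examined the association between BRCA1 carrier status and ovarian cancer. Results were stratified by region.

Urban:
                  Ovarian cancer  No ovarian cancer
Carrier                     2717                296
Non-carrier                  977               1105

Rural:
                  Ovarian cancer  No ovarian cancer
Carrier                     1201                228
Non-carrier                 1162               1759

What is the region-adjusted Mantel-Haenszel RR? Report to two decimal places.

RR_MH = Σ(aᵢ·n₀ᵢ/nᵢ) / Σ(cᵢ·n₁ᵢ/nᵢ), with n₁ᵢ = aᵢ+bᵢ (exposed), n₀ᵢ = cᵢ+dᵢ (unexposed), nᵢ = n₁ᵢ+n₀ᵢ.
Stratum 1 (Urban): n₁ = 3013, n₀ = 2082, n = 5095; a·n₀/n = 2717·2082/5095 = 1110.2638; c·n₁/n = 977·3013/5095 = 577.7627
Stratum 2 (Rural): n₁ = 1429, n₀ = 2921, n = 4350; a·n₀/n = 1201·2921/4350 = 806.4646; c·n₁/n = 1162·1429/4350 = 381.7237
RR_MH = (1110.2638 + 806.4646) / (577.7627 + 381.7237) = 1916.7284 / 959.4864 = 1.99766

2.00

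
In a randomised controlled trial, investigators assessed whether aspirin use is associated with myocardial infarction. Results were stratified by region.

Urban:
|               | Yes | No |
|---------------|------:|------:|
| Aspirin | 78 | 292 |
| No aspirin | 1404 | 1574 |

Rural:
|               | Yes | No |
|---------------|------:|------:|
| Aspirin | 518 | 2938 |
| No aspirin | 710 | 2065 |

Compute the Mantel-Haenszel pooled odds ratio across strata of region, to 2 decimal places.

OR_MH = Σ(aᵢdᵢ/nᵢ) / Σ(bᵢcᵢ/nᵢ), where nᵢ is the stratum total.
Stratum 1 (Urban): n = 3348; a·d/n = 78·1574/3348 = 36.6703; b·c/n = 292·1404/3348 = 122.4516
Stratum 2 (Rural): n = 6231; a·d/n = 518·2065/6231 = 171.6691; b·c/n = 2938·710/6231 = 334.7745
OR_MH = (36.6703 + 171.6691) / (122.4516 + 334.7745) = 208.3393 / 457.2261 = 0.45566

0.46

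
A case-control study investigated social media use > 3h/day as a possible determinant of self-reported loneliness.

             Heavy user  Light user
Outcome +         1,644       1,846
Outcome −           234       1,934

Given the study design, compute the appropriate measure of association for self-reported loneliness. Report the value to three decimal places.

7.361

Reading the table with exposure as columns: a = 1644 (Heavy user, case), b = 234 (Heavy user, non-case), c = 1846 (Light user, case), d = 1934.
This is a case-control study: participants were sampled on outcome status, so risks in the source population cannot be estimated directly — relative risk is not valid here. The odds ratio is the appropriate measure.
OR = (a·d)/(b·c) = (1644 × 1934) / (234 × 1846) = 3179496 / 431964 = 7.36056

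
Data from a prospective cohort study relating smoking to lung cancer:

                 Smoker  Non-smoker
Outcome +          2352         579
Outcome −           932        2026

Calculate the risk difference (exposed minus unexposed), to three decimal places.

0.494

Reading the table with exposure as columns: a = 2352 (Smoker, case), b = 932 (Smoker, non-case), c = 579 (Non-smoker, case), d = 2026.
Risk in exposed = 2352/3284 = 0.716200; risk in unexposed = 579/2605 = 0.222265.
Risk difference = 0.716200 − 0.222265 = 0.493935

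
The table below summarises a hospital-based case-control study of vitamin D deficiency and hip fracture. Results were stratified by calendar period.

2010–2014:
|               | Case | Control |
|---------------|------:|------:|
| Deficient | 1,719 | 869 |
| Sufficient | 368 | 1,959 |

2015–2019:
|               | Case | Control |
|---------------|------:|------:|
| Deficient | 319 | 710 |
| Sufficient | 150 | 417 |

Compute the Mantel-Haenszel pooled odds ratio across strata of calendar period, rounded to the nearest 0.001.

OR_MH = Σ(aᵢdᵢ/nᵢ) / Σ(bᵢcᵢ/nᵢ), where nᵢ is the stratum total.
Stratum 1 (2010–2014): n = 4915; a·d/n = 1719·1959/4915 = 685.1518; b·c/n = 869·368/4915 = 65.0645
Stratum 2 (2015–2019): n = 1596; a·d/n = 319·417/1596 = 83.3477; b·c/n = 710·150/1596 = 66.7293
OR_MH = (685.1518 + 83.3477) / (65.0645 + 66.7293) = 768.4995 / 131.7938 = 5.83107

5.831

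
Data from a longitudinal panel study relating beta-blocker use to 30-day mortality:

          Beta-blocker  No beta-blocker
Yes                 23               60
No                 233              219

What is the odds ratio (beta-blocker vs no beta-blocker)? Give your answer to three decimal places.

0.360

Reading the table with exposure as columns: a = 23 (Beta-blocker, case), b = 233 (Beta-blocker, non-case), c = 60 (No beta-blocker, case), d = 219.
OR = (a·d)/(b·c) = (23 × 219) / (233 × 60) = 5037 / 13980 = 0.36030
Exposure is associated with lower odds of 30-day mortality (OR = 0.36 < 1).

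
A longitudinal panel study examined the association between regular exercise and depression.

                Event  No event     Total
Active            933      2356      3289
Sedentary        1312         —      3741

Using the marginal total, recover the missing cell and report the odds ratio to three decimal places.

0.733

The missing cell is in the unexposed row: 3741 − 1312 = 2429.
So a = 933, b = 2356, c = 1312, d = 2429.
OR = (a·d)/(b·c) = (933 × 2429) / (2356 × 1312) = 2266257 / 3091072 = 0.73316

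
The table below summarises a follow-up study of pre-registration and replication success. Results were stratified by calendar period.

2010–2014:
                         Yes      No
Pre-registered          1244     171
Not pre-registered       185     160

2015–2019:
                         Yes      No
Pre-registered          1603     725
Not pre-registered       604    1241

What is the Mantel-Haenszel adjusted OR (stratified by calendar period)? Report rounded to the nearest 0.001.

OR_MH = Σ(aᵢdᵢ/nᵢ) / Σ(bᵢcᵢ/nᵢ), where nᵢ is the stratum total.
Stratum 1 (2010–2014): n = 1760; a·d/n = 1244·160/1760 = 113.0909; b·c/n = 171·185/1760 = 17.9744
Stratum 2 (2015–2019): n = 4173; a·d/n = 1603·1241/4173 = 476.7129; b·c/n = 725·604/4173 = 104.9365
OR_MH = (113.0909 + 476.7129) / (17.9744 + 104.9365) = 589.8038 / 122.9109 = 4.79863

4.799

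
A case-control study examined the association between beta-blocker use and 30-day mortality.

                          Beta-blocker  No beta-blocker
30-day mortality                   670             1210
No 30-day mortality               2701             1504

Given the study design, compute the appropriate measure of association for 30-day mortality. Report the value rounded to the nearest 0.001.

Reading the table with exposure as columns: a = 670 (Beta-blocker, case), b = 2701 (Beta-blocker, non-case), c = 1210 (No beta-blocker, case), d = 1504.
This is a case-control study: participants were sampled on outcome status, so risks in the source population cannot be estimated directly — relative risk is not valid here. The odds ratio is the appropriate measure.
OR = (a·d)/(b·c) = (670 × 1504) / (2701 × 1210) = 1007680 / 3268210 = 0.30833

0.308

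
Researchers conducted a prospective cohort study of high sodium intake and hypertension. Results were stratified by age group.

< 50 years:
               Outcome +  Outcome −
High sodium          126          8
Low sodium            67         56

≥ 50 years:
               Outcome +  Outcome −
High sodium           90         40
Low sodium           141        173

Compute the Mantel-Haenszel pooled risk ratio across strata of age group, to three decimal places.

1.626

RR_MH = Σ(aᵢ·n₀ᵢ/nᵢ) / Σ(cᵢ·n₁ᵢ/nᵢ), with n₁ᵢ = aᵢ+bᵢ (exposed), n₀ᵢ = cᵢ+dᵢ (unexposed), nᵢ = n₁ᵢ+n₀ᵢ.
Stratum 1 (< 50 years): n₁ = 134, n₀ = 123, n = 257; a·n₀/n = 126·123/257 = 60.3035; c·n₁/n = 67·134/257 = 34.9339
Stratum 2 (≥ 50 years): n₁ = 130, n₀ = 314, n = 444; a·n₀/n = 90·314/444 = 63.6486; c·n₁/n = 141·130/444 = 41.2838
RR_MH = (60.3035 + 63.6486) / (34.9339 + 41.2838) = 123.9522 / 76.2176 = 1.62629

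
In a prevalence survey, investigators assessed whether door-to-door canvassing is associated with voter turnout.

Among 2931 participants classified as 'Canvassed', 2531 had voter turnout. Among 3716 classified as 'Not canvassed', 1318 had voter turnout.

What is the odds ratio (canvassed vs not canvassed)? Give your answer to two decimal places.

From the description: a = 2531, b = 400, c = 1318, d = 2398.
OR = (a·d)/(b·c) = (2531 × 2398) / (400 × 1318) = 6069338 / 527200 = 11.51240
The odds of voter turnout are about 11.51 times as high in the canvassed group.

11.51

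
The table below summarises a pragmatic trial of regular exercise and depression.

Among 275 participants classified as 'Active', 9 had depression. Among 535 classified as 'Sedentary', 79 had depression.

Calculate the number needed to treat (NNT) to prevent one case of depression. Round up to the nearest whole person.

9

Risk in treated group = 9/275 = 0.03273; risk in control = 79/535 = 0.14766.
Absolute risk reduction = 0.14766 − 0.03273 = 0.11494
NNT = 1 / ARR = 1 / 0.11494 = 8.700 → round up → 9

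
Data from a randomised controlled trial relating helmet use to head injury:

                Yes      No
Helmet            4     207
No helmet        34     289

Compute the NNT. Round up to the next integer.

Risk in treated group = 4/211 = 0.01896; risk in control = 34/323 = 0.10526.
Absolute risk reduction = 0.10526 − 0.01896 = 0.08631
NNT = 1 / ARR = 1 / 0.08631 = 11.587 → round up → 12

12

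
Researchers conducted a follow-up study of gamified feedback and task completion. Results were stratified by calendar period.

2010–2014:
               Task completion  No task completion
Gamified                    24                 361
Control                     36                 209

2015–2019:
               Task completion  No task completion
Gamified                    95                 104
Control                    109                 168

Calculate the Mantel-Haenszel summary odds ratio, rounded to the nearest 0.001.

0.934

OR_MH = Σ(aᵢdᵢ/nᵢ) / Σ(bᵢcᵢ/nᵢ), where nᵢ is the stratum total.
Stratum 1 (2010–2014): n = 630; a·d/n = 24·209/630 = 7.9619; b·c/n = 361·36/630 = 20.6286
Stratum 2 (2015–2019): n = 476; a·d/n = 95·168/476 = 33.5294; b·c/n = 104·109/476 = 23.8151
OR_MH = (7.9619 + 33.5294) / (20.6286 + 23.8151) = 41.4913 / 44.4437 = 0.93357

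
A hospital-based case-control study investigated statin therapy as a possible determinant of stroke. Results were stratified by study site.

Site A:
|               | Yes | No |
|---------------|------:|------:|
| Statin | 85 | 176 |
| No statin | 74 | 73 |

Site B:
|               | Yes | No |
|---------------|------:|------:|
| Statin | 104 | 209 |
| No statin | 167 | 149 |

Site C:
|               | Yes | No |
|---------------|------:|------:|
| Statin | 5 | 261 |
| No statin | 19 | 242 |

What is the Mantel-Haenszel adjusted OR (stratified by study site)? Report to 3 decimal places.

OR_MH = Σ(aᵢdᵢ/nᵢ) / Σ(bᵢcᵢ/nᵢ), where nᵢ is the stratum total.
Stratum 1 (Site A): n = 408; a·d/n = 85·73/408 = 15.2083; b·c/n = 176·74/408 = 31.9216
Stratum 2 (Site B): n = 629; a·d/n = 104·149/629 = 24.6359; b·c/n = 209·167/629 = 55.4897
Stratum 3 (Site C): n = 527; a·d/n = 5·242/527 = 2.2960; b·c/n = 261·19/527 = 9.4099
OR_MH = (15.2083 + 24.6359 + 2.2960) / (31.9216 + 55.4897 + 9.4099) = 42.1403 / 96.8211 = 0.43524

0.435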